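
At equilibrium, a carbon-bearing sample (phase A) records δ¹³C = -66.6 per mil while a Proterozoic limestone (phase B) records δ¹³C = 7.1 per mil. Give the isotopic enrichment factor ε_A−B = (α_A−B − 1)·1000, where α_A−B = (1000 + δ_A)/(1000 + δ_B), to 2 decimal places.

α_A−B = (1000 + -66.6) / (1000 + 7.1) = 933.4 / 1007.1 = 0.926820
ε_A−B = (0.926820 − 1) × 1000 = -73.180 per mil
(The approximation ε ≈ δ_A − δ_B would give -73.7 per mil.)

-73.18 per mil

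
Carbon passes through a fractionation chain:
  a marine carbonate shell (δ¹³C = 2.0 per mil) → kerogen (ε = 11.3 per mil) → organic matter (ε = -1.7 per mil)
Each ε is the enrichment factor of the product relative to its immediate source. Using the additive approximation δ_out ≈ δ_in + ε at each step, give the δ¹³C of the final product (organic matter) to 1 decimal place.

11.6 per mil

step 1: δ ≈ 2.0 + (11.3) = 13.3 per mil
step 2: δ ≈ 13.3 + (-1.7) = 11.6 per mil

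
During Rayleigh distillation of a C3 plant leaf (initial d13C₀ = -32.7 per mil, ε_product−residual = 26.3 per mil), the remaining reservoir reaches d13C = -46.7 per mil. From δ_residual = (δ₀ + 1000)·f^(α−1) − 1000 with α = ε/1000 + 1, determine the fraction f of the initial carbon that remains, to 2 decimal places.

α − 1 = ε/1000 = 0.0263
(δ_res + 1000)/(δ₀ + 1000) = (-46.7 + 1000)/(-32.7 + 1000) = 953.3/967.3 = 0.985527
f = 0.985527^(1/0.0263) = exp(ln(0.985527)/0.0263) = exp(-0.01458/0.0263)
f = exp(-0.5543) = 0.5745

0.57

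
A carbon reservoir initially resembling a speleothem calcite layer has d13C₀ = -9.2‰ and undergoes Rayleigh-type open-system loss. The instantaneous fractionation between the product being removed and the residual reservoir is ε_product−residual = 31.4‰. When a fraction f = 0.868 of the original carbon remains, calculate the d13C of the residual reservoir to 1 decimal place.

-13.6‰

Rayleigh residual: δ_res = (δ₀ + 1000)·f^(α−1) − 1000
α = ε/1000 + 1 = 1.03140, so α − 1 = 0.03140
f^(α−1) = 0.868^(0.03140) = 0.995565
δ_res = (-9.2 + 1000) × 0.995565 − 1000 = 986.406 − 1000 = -13.59‰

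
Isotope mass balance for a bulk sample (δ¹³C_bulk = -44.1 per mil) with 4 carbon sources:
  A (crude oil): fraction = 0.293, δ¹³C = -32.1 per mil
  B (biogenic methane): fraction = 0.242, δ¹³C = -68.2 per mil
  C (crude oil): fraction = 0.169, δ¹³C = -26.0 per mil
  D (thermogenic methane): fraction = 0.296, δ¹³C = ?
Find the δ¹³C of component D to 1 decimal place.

-46.6 per mil

Isotope mass balance: δ_bulk = Σ fᵢ·δᵢ.
-44.1 = 0.293×(-32.1) + 0.242×(-68.2) + 0.169×(-26.0) + 0.296×δ_D
0.296·δ_D = -44.1 − (-30.304) = -13.796
δ_D = -13.796 / 0.296 = -46.61 per mil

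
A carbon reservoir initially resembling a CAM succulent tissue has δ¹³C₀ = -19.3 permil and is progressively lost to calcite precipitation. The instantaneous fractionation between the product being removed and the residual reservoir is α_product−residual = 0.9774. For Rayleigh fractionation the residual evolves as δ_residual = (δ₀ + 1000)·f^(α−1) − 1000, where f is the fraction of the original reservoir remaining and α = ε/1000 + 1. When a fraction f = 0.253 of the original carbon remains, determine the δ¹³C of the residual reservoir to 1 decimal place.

11.6 permil

Rayleigh residual: δ_res = (δ₀ + 1000)·f^(α−1) − 1000
α − 1 = -0.02260
f^(α−1) = 0.253^(-0.02260) = 1.031548
δ_res = (-19.3 + 1000) × 1.031548 − 1000 = 1011.639 − 1000 = 11.64 permil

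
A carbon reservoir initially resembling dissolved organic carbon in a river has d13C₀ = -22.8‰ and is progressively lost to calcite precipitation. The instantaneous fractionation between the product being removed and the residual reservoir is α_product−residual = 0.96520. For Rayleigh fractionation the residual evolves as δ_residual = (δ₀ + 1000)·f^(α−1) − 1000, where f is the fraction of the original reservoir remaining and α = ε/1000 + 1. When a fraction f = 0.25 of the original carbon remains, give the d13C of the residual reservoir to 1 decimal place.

Rayleigh residual: δ_res = (δ₀ + 1000)·f^(α−1) − 1000
α − 1 = -0.03480
f^(α−1) = 0.25^(-0.03480) = 1.049426
δ_res = (-22.8 + 1000) × 1.049426 − 1000 = 1025.499 − 1000 = 25.50‰

25.5‰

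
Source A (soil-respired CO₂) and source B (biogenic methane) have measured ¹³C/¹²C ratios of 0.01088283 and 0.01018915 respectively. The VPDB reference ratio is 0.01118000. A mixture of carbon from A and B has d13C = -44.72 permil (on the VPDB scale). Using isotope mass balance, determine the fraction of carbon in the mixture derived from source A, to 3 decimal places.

δ_A = (0.01088283/0.01118000 − 1)×1000 = (0.973419 − 1)×1000 = -26.581 permil
δ_B = (0.01018915/0.01118000 − 1)×1000 = (0.911373 − 1)×1000 = -88.627 permil
f_A = (δ_mix − δ_B)/(δ_A − δ_B) = (-44.72 − (-88.627))/(-26.581 − (-88.627))
f_A = 43.907 / 62.047 = 0.7076

0.708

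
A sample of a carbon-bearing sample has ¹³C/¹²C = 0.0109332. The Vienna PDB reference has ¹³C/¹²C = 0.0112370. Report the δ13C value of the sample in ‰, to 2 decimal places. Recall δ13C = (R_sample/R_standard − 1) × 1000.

δ13C = (R_sample / R_standard − 1) × 1000
R_sample / R_standard = 0.0109332 / 0.0112370 = 0.972964
δ13C = (0.972964 − 1) × 1000 = -27.036‰

-27.04‰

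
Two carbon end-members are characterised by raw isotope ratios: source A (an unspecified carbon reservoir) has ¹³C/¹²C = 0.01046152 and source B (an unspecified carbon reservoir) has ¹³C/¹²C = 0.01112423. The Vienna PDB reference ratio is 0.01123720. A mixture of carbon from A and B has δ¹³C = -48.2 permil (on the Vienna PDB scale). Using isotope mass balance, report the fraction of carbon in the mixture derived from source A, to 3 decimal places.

0.647

δ_A = (0.01046152/0.01123720 − 1)×1000 = (0.930972 − 1)×1000 = -69.028 permil
δ_B = (0.01112423/0.01123720 − 1)×1000 = (0.989947 − 1)×1000 = -10.053 permil
f_A = (δ_mix − δ_B)/(δ_A − δ_B) = (-48.2 − (-10.053))/(-69.028 − (-10.053))
f_A = -38.147 / -58.975 = 0.6468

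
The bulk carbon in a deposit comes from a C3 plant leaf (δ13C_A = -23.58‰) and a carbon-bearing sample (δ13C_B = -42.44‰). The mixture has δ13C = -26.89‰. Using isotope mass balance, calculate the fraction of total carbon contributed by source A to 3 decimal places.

δ_mix = f_A·δ_A + (1 − f_A)·δ_B  ⇒  f_A = (δ_mix − δ_B)/(δ_A − δ_B)
f_A = (-26.89 − (-42.44)) / (-23.58 − (-42.44))
f_A = 15.55 / 18.86 = 0.8245

0.824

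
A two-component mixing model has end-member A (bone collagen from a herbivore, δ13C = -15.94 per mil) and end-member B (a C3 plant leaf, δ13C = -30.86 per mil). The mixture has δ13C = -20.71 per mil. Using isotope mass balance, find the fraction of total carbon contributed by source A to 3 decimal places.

0.680

δ_mix = f_A·δ_A + (1 − f_A)·δ_B  ⇒  f_A = (δ_mix − δ_B)/(δ_A − δ_B)
f_A = (-20.71 − (-30.86)) / (-15.94 − (-30.86))
f_A = 10.15 / 14.92 = 0.6803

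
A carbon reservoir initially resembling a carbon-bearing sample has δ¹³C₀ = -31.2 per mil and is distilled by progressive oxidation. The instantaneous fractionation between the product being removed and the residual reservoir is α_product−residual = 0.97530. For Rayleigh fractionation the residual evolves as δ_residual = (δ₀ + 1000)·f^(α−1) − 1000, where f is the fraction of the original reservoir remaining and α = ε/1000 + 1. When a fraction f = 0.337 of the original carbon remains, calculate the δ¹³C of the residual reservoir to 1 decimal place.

-4.8 per mil

Rayleigh residual: δ_res = (δ₀ + 1000)·f^(α−1) − 1000
α − 1 = -0.02470
f^(α−1) = 0.337^(-0.02470) = 1.027230
δ_res = (-31.2 + 1000) × 1.027230 − 1000 = 995.180 − 1000 = -4.82 per mil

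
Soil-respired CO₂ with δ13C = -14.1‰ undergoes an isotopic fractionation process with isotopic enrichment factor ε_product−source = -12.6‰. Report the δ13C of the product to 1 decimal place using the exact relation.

-26.5‰

To first order, δ_product ≈ δ_source + ε = -26.7‰.
Exactly, δ_product = (δ_source + 1000)·(ε/1000 + 1) − 1000.
δ_product = (-14.1 + 1000) × (-12.6/1000 + 1) − 1000
δ_product = -26.52‰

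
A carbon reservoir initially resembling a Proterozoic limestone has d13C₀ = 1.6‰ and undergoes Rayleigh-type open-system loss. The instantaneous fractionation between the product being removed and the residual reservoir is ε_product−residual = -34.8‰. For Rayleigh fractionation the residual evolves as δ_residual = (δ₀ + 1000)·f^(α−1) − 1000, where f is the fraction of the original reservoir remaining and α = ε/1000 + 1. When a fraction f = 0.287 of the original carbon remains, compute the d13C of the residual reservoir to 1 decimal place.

46.1‰

Rayleigh residual: δ_res = (δ₀ + 1000)·f^(α−1) − 1000
α = ε/1000 + 1 = 0.96520, so α − 1 = -0.03480
f^(α−1) = 0.287^(-0.03480) = 1.044397
δ_res = (1.6 + 1000) × 1.044397 − 1000 = 1046.068 − 1000 = 46.07‰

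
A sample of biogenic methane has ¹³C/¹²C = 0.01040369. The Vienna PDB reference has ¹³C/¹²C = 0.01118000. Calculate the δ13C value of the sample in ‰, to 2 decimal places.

δ13C = (R_sample / R_standard − 1) × 1000
R_sample / R_standard = 0.01040369 / 0.01118000 = 0.930563
δ13C = (0.930563 − 1) × 1000 = -69.437‰

-69.44‰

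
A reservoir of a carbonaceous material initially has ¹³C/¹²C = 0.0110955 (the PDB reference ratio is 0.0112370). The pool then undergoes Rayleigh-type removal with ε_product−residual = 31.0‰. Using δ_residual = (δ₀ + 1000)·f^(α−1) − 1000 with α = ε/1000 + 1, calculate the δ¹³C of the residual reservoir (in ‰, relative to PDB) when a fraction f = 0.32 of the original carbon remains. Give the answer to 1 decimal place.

-46.9‰

δ₀ = (0.0110955/0.0112370 − 1)×1000 = (0.987408 − 1)×1000 = -12.592‰
α − 1 = ε/1000 = 0.0310
f^(α−1) = 0.32^(0.0310) = 0.965294
δ_res = (-12.592 + 1000) × 0.965294 − 1000 = 953.139 − 1000 = -46.86‰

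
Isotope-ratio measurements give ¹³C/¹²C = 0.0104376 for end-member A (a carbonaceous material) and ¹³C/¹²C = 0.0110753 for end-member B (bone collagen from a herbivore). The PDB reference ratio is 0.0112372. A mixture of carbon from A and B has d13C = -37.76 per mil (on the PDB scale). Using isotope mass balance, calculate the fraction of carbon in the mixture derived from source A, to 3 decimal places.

0.412

δ_A = (0.0104376/0.0112372 − 1)×1000 = (0.928843 − 1)×1000 = -71.157 per mil
δ_B = (0.0110753/0.0112372 − 1)×1000 = (0.985592 − 1)×1000 = -14.408 per mil
f_A = (δ_mix − δ_B)/(δ_A − δ_B) = (-37.76 − (-14.408))/(-71.157 − (-14.408))
f_A = -23.352 / -56.749 = 0.4115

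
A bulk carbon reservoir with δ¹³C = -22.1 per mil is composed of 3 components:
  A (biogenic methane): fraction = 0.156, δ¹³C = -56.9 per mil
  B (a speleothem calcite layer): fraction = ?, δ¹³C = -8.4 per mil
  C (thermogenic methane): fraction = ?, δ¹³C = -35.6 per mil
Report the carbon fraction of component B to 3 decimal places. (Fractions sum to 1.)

0.618

Let f_B and f_C be the unknown fractions; fractions sum to 1 so f_B + f_C = 0.844.
Mass balance: Σ fᵢ·δᵢ = δ_bulk ⇒ f_B·(-8.4) + f_C·(-35.6) = -22.1 − (-8.876) = -13.224
Substitute f_C = 0.844 − f_B:
f_B·(-8.4 − -35.6) = -13.224 − 0.844×(-35.6) = 16.823
f_B = 16.823 / 27.2 = 0.6185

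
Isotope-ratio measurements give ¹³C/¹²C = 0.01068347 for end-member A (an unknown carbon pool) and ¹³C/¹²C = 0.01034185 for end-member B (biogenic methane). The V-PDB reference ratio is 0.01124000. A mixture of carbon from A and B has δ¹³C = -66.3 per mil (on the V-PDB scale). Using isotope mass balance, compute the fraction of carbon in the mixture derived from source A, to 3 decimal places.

δ_A = (0.01068347/0.01124000 − 1)×1000 = (0.950487 − 1)×1000 = -49.513 per mil
δ_B = (0.01034185/0.01124000 − 1)×1000 = (0.920093 − 1)×1000 = -79.907 per mil
f_A = (δ_mix − δ_B)/(δ_A − δ_B) = (-66.3 − (-79.907))/(-49.513 − (-79.907))
f_A = 13.607 / 30.393 = 0.4477

0.448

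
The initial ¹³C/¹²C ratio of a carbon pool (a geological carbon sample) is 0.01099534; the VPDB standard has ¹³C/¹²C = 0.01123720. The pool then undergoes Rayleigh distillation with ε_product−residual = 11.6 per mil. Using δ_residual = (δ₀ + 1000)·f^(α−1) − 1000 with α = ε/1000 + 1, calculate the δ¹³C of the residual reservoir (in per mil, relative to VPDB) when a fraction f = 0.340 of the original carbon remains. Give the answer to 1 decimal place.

δ₀ = (0.01099534/0.01123720 − 1)×1000 = (0.978477 − 1)×1000 = -21.523 per mil
α − 1 = ε/1000 = 0.0116
f^(α−1) = 0.340^(0.0116) = 0.987564
δ_res = (-21.523 + 1000) × 0.987564 − 1000 = 966.308 − 1000 = -33.69 per mil

-33.7 per mil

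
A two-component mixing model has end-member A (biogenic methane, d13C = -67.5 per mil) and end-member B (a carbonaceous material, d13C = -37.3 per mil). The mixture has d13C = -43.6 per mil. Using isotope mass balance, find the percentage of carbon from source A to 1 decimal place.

20.9%

δ_mix = f_A·δ_A + (1 − f_A)·δ_B  ⇒  f_A = (δ_mix − δ_B)/(δ_A − δ_B)
f_A = (-43.6 − (-37.3)) / (-67.5 − (-37.3))
f_A = -6.3 / -30.2 = 0.2086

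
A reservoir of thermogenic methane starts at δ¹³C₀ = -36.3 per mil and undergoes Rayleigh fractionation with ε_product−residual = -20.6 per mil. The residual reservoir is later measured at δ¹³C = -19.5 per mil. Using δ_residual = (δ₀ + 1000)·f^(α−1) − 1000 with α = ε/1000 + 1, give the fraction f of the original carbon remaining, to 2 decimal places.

0.43

α − 1 = ε/1000 = -0.0206
(δ_res + 1000)/(δ₀ + 1000) = (-19.5 + 1000)/(-36.3 + 1000) = 980.5/963.7 = 1.017433
f = 1.017433^(1/-0.0206) = exp(ln(1.017433)/-0.0206) = exp(0.01728/-0.0206)
f = exp(-0.8390) = 0.4322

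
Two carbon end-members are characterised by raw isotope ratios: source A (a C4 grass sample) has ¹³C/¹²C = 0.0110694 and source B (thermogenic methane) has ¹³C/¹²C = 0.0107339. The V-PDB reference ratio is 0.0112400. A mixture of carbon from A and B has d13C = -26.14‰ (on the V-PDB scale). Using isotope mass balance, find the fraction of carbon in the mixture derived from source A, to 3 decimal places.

δ_A = (0.0110694/0.0112400 − 1)×1000 = (0.984822 − 1)×1000 = -15.178‰
δ_B = (0.0107339/0.0112400 − 1)×1000 = (0.954973 − 1)×1000 = -45.027‰
f_A = (δ_mix − δ_B)/(δ_A − δ_B) = (-26.14 − (-45.027))/(-15.178 − (-45.027))
f_A = 18.887 / 29.849 = 0.6327

0.633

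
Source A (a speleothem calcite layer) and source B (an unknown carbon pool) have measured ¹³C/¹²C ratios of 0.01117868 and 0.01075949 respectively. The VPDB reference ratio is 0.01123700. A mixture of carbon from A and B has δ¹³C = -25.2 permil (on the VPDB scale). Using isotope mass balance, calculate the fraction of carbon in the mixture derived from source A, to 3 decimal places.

0.464

δ_A = (0.01117868/0.01123700 − 1)×1000 = (0.994810 − 1)×1000 = -5.190 permil
δ_B = (0.01075949/0.01123700 − 1)×1000 = (0.957506 − 1)×1000 = -42.494 permil
f_A = (δ_mix − δ_B)/(δ_A − δ_B) = (-25.2 − (-42.494))/(-5.190 − (-42.494))
f_A = 17.294 / 37.304 = 0.4636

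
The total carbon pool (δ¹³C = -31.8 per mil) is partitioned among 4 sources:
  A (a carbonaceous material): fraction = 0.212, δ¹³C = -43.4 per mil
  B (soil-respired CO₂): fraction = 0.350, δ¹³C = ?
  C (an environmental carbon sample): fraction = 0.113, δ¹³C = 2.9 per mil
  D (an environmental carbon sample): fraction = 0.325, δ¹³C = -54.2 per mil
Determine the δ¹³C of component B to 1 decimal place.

-15.2 per mil

Isotope mass balance: δ_bulk = Σ fᵢ·δᵢ.
-31.8 = 0.212×(-43.4) + 0.350×δ_B + 0.113×(2.9) + 0.325×(-54.2)
0.350·δ_B = -31.8 − (-26.488) = -5.312
δ_B = -5.312 / 0.350 = -15.18 per mil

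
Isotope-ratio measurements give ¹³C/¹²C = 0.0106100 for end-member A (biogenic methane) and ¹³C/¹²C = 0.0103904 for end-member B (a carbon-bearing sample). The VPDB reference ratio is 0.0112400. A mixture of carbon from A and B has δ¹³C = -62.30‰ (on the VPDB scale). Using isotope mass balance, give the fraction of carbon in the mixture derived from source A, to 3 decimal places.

0.680

δ_A = (0.0106100/0.0112400 − 1)×1000 = (0.943950 − 1)×1000 = -56.050‰
δ_B = (0.0103904/0.0112400 − 1)×1000 = (0.924413 − 1)×1000 = -75.587‰
f_A = (δ_mix − δ_B)/(δ_A − δ_B) = (-62.30 − (-75.587))/(-56.050 − (-75.587))
f_A = 13.287 / 19.537 = 0.6801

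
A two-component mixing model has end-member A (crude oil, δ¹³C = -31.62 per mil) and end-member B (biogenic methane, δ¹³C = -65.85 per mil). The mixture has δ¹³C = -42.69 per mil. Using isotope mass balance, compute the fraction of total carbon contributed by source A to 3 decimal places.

0.677

δ_mix = f_A·δ_A + (1 − f_A)·δ_B  ⇒  f_A = (δ_mix − δ_B)/(δ_A − δ_B)
f_A = (-42.69 − (-65.85)) / (-31.62 − (-65.85))
f_A = 23.16 / 34.23 = 0.6766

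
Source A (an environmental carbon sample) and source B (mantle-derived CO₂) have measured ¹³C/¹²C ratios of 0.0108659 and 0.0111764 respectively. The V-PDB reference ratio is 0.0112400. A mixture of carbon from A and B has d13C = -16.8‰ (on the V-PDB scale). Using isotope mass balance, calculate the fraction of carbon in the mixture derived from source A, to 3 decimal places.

0.403

δ_A = (0.0108659/0.0112400 − 1)×1000 = (0.966717 − 1)×1000 = -33.283‰
δ_B = (0.0111764/0.0112400 − 1)×1000 = (0.994342 − 1)×1000 = -5.658‰
f_A = (δ_mix − δ_B)/(δ_A − δ_B) = (-16.8 − (-5.658))/(-33.283 − (-5.658))
f_A = -11.142 / -27.625 = 0.4033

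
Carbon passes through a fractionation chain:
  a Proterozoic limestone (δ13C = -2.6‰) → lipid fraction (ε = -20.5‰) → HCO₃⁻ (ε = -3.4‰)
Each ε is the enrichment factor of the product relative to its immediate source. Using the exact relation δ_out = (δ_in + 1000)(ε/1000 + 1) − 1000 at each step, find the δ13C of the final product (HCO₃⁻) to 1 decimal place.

-26.4‰

step 1: δ = (-2.60 + 1000)·(-20.5/1000 + 1) − 1000 = -23.05‰
step 2: δ = (-23.05 + 1000)·(-3.4/1000 + 1) − 1000 = -26.37‰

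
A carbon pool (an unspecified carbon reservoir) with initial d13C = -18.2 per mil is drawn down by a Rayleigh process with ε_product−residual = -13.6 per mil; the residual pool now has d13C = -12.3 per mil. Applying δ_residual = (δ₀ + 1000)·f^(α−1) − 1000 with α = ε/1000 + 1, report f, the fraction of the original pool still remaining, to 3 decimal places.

α − 1 = ε/1000 = -0.0136
(δ_res + 1000)/(δ₀ + 1000) = (-12.3 + 1000)/(-18.2 + 1000) = 987.7/981.8 = 1.006009
f = 1.006009^(1/-0.0136) = exp(ln(1.006009)/-0.0136) = exp(0.00599/-0.0136)
f = exp(-0.4405) = 0.6437

0.644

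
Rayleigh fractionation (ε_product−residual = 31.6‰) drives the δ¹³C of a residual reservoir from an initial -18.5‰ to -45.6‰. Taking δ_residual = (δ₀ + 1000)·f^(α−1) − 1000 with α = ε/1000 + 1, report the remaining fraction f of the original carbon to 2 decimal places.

0.41

α − 1 = ε/1000 = 0.0316
(δ_res + 1000)/(δ₀ + 1000) = (-45.6 + 1000)/(-18.5 + 1000) = 954.4/981.5 = 0.972389
f = 0.972389^(1/0.0316) = exp(ln(0.972389)/0.0316) = exp(-0.02800/0.0316)
f = exp(-0.8860) = 0.4123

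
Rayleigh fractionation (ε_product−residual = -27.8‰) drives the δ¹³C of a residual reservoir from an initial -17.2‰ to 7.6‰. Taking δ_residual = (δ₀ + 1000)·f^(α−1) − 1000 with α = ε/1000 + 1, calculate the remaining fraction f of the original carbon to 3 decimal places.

α − 1 = ε/1000 = -0.0278
(δ_res + 1000)/(δ₀ + 1000) = (7.6 + 1000)/(-17.2 + 1000) = 1007.6/982.8 = 1.025234
f = 1.025234^(1/-0.0278) = exp(ln(1.025234)/-0.0278) = exp(0.02492/-0.0278)
f = exp(-0.8964) = 0.4080

0.408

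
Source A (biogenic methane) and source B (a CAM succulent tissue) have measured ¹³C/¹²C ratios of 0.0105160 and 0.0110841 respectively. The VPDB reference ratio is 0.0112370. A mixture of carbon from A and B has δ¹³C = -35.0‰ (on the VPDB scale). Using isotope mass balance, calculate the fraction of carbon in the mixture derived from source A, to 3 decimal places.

δ_A = (0.0105160/0.0112370 − 1)×1000 = (0.935837 − 1)×1000 = -64.163‰
δ_B = (0.0110841/0.0112370 − 1)×1000 = (0.986393 − 1)×1000 = -13.607‰
f_A = (δ_mix − δ_B)/(δ_A − δ_B) = (-35.0 − (-13.607))/(-64.163 − (-13.607))
f_A = -21.393 / -50.556 = 0.4232

0.423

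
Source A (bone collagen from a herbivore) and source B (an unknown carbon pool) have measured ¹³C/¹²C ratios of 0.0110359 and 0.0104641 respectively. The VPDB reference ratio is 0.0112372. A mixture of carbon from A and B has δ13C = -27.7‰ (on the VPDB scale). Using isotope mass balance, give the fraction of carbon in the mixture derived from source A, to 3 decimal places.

δ_A = (0.0110359/0.0112372 − 1)×1000 = (0.982086 − 1)×1000 = -17.914‰
δ_B = (0.0104641/0.0112372 − 1)×1000 = (0.931202 − 1)×1000 = -68.798‰
f_A = (δ_mix − δ_B)/(δ_A − δ_B) = (-27.7 − (-68.798))/(-17.914 − (-68.798))
f_A = 41.098 / 50.885 = 0.8077

0.808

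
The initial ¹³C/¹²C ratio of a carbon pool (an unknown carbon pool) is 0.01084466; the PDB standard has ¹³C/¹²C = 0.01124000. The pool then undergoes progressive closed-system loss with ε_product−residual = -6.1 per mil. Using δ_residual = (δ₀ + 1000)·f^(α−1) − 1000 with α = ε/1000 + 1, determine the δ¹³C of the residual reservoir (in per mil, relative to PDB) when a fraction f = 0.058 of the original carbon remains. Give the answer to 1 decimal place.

δ₀ = (0.01084466/0.01124000 − 1)×1000 = (0.964827 − 1)×1000 = -35.173 per mil
α − 1 = ε/1000 = -0.0061
f^(α−1) = 0.058^(-0.0061) = 1.017520
δ_res = (-35.173 + 1000) × 1.017520 − 1000 = 981.731 − 1000 = -18.27 per mil

-18.3 per mil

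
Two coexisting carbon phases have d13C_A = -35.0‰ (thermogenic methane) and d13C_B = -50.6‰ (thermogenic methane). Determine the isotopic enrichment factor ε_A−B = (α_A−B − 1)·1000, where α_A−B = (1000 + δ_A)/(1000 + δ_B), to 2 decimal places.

α_A−B = (1000 + -35.0) / (1000 + -50.6) = 965.0 / 949.4 = 1.016431
ε_A−B = (1.016431 − 1) × 1000 = 16.431‰
(The approximation ε ≈ δ_A − δ_B would give 15.6‰.)

16.43‰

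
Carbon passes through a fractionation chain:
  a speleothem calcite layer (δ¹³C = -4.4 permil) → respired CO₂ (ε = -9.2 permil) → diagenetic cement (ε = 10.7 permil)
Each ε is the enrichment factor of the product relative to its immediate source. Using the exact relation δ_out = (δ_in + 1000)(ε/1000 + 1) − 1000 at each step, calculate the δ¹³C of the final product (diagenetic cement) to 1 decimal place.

-3.0 permil

step 1: δ = (-4.40 + 1000)·(-9.2/1000 + 1) − 1000 = -13.56 permil
step 2: δ = (-13.56 + 1000)·(10.7/1000 + 1) − 1000 = -3.00 permil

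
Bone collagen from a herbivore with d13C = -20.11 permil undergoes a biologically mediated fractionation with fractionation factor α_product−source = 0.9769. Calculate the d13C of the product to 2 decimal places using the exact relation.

-42.75 permil

δ_product = (δ_source + 1000)·α − 1000
δ_product = (-20.11 + 1000) × 0.9769 − 1000
δ_product = 957.255 − 1000 = -42.745 permil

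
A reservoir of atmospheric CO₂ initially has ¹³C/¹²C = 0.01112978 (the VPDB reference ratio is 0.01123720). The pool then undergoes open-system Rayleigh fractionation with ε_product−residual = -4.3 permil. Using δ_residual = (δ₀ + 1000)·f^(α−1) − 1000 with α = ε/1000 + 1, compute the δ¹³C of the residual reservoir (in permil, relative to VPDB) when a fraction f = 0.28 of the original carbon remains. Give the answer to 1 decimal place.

δ₀ = (0.01112978/0.01123720 − 1)×1000 = (0.990441 − 1)×1000 = -9.559 permil
α − 1 = ε/1000 = -0.0043
f^(α−1) = 0.28^(-0.0043) = 1.005489
δ_res = (-9.559 + 1000) × 1.005489 − 1000 = 995.877 − 1000 = -4.12 permil

-4.1 permil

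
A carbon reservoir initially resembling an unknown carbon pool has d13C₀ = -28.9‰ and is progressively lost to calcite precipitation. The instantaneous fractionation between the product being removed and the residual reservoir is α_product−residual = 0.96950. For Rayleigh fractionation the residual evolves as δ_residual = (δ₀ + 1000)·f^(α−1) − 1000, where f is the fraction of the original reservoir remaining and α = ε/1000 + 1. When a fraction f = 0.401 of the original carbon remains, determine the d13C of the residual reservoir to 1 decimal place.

-1.5‰

Rayleigh residual: δ_res = (δ₀ + 1000)·f^(α−1) − 1000
α − 1 = -0.03050
f^(α−1) = 0.401^(-0.03050) = 1.028263
δ_res = (-28.9 + 1000) × 1.028263 − 1000 = 998.546 − 1000 = -1.45‰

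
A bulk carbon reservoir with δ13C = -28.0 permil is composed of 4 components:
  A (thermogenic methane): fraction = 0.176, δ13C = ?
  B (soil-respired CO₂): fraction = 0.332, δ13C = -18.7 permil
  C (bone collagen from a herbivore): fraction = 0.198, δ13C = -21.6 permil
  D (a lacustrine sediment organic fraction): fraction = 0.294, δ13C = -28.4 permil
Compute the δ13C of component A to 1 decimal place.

Isotope mass balance: δ_bulk = Σ fᵢ·δᵢ.
-28.0 = 0.176×δ_A + 0.332×(-18.7) + 0.198×(-21.6) + 0.294×(-28.4)
0.176·δ_A = -28.0 − (-18.835) = -9.165
δ_A = -9.165 / 0.176 = -52.07 permil

-52.1 permil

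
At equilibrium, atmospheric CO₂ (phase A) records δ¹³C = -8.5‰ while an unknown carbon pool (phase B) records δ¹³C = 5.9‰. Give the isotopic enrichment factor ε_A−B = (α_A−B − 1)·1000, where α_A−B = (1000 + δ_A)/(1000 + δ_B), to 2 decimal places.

-14.32‰

α_A−B = (1000 + -8.5) / (1000 + 5.9) = 991.5 / 1005.9 = 0.985684
ε_A−B = (0.985684 − 1) × 1000 = -14.316‰
(The approximation ε ≈ δ_A − δ_B would give -14.4‰.)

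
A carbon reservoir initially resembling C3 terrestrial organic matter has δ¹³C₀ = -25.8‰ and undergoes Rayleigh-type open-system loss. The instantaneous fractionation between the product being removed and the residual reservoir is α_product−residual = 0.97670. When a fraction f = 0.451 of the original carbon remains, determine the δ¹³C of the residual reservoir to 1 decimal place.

Rayleigh residual: δ_res = (δ₀ + 1000)·f^(α−1) − 1000
α − 1 = -0.02330
f^(α−1) = 0.451^(-0.02330) = 1.018727
δ_res = (-25.8 + 1000) × 1.018727 − 1000 = 992.444 − 1000 = -7.56‰

-7.6‰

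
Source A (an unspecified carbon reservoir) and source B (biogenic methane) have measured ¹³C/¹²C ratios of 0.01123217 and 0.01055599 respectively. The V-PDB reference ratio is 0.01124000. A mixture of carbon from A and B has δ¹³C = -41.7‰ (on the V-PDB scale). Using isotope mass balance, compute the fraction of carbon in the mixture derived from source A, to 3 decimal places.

δ_A = (0.01123217/0.01124000 − 1)×1000 = (0.999303 − 1)×1000 = -0.697‰
δ_B = (0.01055599/0.01124000 − 1)×1000 = (0.939145 − 1)×1000 = -60.855‰
f_A = (δ_mix − δ_B)/(δ_A − δ_B) = (-41.7 − (-60.855))/(-0.697 − (-60.855))
f_A = 19.155 / 60.158 = 0.3184

0.318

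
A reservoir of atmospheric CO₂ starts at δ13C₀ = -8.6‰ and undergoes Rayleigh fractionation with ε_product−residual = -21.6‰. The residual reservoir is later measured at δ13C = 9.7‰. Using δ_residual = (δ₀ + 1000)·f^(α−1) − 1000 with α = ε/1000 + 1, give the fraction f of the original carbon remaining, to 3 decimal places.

α − 1 = ε/1000 = -0.0216
(δ_res + 1000)/(δ₀ + 1000) = (9.7 + 1000)/(-8.6 + 1000) = 1009.7/991.4 = 1.018459
f = 1.018459^(1/-0.0216) = exp(ln(1.018459)/-0.0216) = exp(0.01829/-0.0216)
f = exp(-0.8468) = 0.4288

0.429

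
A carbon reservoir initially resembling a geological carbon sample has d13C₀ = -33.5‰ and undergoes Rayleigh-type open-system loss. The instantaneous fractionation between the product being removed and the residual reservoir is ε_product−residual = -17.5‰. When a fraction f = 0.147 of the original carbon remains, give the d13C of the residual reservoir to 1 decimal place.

Rayleigh residual: δ_res = (δ₀ + 1000)·f^(α−1) − 1000
α = ε/1000 + 1 = 0.98250, so α − 1 = -0.01750
f^(α−1) = 0.147^(-0.01750) = 1.034122
δ_res = (-33.5 + 1000) × 1.034122 − 1000 = 999.479 − 1000 = -0.52‰

-0.5‰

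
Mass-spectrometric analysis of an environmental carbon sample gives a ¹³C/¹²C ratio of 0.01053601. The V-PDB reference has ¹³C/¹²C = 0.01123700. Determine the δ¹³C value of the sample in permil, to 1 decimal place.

δ¹³C = (R_sample / R_standard − 1) × 1000
R_sample / R_standard = 0.01053601 / 0.01123700 = 0.937618
δ¹³C = (0.937618 − 1) × 1000 = -62.38 permil

-62.4 permil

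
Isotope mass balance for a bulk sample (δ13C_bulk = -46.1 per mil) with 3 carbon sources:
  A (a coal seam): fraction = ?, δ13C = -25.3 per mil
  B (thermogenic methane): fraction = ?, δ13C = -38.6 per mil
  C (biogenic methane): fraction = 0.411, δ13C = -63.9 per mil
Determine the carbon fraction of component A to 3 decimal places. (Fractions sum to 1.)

Let f_A and f_B be the unknown fractions; fractions sum to 1 so f_A + f_B = 0.589.
Mass balance: Σ fᵢ·δᵢ = δ_bulk ⇒ f_A·(-25.3) + f_B·(-38.6) = -46.1 − (-26.263) = -19.837
Substitute f_B = 0.589 − f_A:
f_A·(-25.3 − -38.6) = -19.837 − 0.589×(-38.6) = 2.898
f_A = 2.898 / 13.3 = 0.2179

0.218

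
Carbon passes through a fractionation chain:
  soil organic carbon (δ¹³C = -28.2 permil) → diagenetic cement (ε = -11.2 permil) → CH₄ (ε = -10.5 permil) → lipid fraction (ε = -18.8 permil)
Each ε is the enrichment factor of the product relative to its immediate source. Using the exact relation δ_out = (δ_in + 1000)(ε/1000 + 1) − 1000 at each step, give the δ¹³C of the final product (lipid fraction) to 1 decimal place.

-67.0 permil

step 1: δ = (-28.20 + 1000)·(-11.2/1000 + 1) − 1000 = -39.08 permil
step 2: δ = (-39.08 + 1000)·(-10.5/1000 + 1) − 1000 = -49.17 permil
step 3: δ = (-49.17 + 1000)·(-18.8/1000 + 1) − 1000 = -67.05 permil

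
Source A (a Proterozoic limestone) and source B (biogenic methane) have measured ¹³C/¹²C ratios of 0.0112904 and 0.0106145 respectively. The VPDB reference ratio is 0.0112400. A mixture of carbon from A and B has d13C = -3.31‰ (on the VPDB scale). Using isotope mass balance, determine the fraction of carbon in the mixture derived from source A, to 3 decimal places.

δ_A = (0.0112904/0.0112400 − 1)×1000 = (1.004484 − 1)×1000 = 4.484‰
δ_B = (0.0106145/0.0112400 − 1)×1000 = (0.944351 − 1)×1000 = -55.649‰
f_A = (δ_mix − δ_B)/(δ_A − δ_B) = (-3.31 − (-55.649))/(4.484 − (-55.649))
f_A = 52.339 / 60.133 = 0.8704

0.870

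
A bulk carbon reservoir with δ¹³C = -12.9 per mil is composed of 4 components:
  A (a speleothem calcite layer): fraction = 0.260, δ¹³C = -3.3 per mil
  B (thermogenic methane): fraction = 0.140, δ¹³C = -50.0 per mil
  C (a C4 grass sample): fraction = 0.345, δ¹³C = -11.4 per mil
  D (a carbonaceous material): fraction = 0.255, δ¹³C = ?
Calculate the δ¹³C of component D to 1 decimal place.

-4.3 per mil

Isotope mass balance: δ_bulk = Σ fᵢ·δᵢ.
-12.9 = 0.260×(-3.3) + 0.140×(-50.0) + 0.345×(-11.4) + 0.255×δ_D
0.255·δ_D = -12.9 − (-11.791) = -1.109
δ_D = -1.109 / 0.255 = -4.35 per mil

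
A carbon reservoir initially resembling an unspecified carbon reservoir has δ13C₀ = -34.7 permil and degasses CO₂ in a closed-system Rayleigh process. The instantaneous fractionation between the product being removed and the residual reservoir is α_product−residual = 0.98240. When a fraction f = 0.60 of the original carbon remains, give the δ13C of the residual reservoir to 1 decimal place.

-26.0 permil

Rayleigh residual: δ_res = (δ₀ + 1000)·f^(α−1) − 1000
α − 1 = -0.01760
f^(α−1) = 0.60^(-0.01760) = 1.009031
δ_res = (-34.7 + 1000) × 1.009031 − 1000 = 974.018 − 1000 = -25.98 permil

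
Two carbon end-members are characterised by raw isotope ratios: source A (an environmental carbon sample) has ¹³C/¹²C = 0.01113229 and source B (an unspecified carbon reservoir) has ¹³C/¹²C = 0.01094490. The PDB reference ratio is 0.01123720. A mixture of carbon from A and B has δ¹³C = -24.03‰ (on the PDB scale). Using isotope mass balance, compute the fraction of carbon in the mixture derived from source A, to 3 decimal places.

δ_A = (0.01113229/0.01123720 − 1)×1000 = (0.990664 − 1)×1000 = -9.336‰
δ_B = (0.01094490/0.01123720 − 1)×1000 = (0.973988 − 1)×1000 = -26.012‰
f_A = (δ_mix − δ_B)/(δ_A − δ_B) = (-24.03 − (-26.012))/(-9.336 − (-26.012))
f_A = 1.982 / 16.676 = 0.1188

0.119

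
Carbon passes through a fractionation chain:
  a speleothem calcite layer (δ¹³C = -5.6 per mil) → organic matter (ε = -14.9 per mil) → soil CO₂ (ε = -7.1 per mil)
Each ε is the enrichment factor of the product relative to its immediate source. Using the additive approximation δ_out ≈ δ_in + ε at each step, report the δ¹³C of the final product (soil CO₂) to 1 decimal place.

step 1: δ ≈ -5.6 + (-14.9) = -20.5 per mil
step 2: δ ≈ -20.5 + (-7.1) = -27.6 per mil

-27.6 per mil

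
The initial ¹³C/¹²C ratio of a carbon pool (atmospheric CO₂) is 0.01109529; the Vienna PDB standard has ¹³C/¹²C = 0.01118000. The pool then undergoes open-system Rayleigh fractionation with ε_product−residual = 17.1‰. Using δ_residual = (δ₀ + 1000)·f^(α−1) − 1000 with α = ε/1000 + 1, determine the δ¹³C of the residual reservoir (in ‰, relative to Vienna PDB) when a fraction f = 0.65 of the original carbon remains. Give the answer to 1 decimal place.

-14.9‰

δ₀ = (0.01109529/0.01118000 − 1)×1000 = (0.992423 − 1)×1000 = -7.577‰
α − 1 = ε/1000 = 0.0171
f^(α−1) = 0.65^(0.0171) = 0.992661
δ_res = (-7.577 + 1000) × 0.992661 − 1000 = 985.139 − 1000 = -14.86‰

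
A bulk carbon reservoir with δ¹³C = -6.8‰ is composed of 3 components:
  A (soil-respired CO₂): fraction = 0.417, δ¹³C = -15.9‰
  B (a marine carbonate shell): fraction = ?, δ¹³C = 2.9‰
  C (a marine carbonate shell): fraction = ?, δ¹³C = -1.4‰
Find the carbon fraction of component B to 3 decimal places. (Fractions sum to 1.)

0.150

Let f_B and f_C be the unknown fractions; fractions sum to 1 so f_B + f_C = 0.583.
Mass balance: Σ fᵢ·δᵢ = δ_bulk ⇒ f_B·(2.9) + f_C·(-1.4) = -6.8 − (-6.630) = -0.170
Substitute f_C = 0.583 − f_B:
f_B·(2.9 − -1.4) = -0.170 − 0.583×(-1.4) = 0.647
f_B = 0.647 / 4.3 = 0.1503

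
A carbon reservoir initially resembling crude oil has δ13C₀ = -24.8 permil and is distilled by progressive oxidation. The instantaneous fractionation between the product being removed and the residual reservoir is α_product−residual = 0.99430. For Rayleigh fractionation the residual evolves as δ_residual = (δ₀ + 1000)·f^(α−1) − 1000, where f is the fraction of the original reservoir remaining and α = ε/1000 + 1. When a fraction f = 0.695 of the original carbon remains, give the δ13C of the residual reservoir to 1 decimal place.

Rayleigh residual: δ_res = (δ₀ + 1000)·f^(α−1) − 1000
α − 1 = -0.00570
f^(α−1) = 0.695^(-0.00570) = 1.002076
δ_res = (-24.8 + 1000) × 1.002076 − 1000 = 977.225 − 1000 = -22.78 permil

-22.8 permil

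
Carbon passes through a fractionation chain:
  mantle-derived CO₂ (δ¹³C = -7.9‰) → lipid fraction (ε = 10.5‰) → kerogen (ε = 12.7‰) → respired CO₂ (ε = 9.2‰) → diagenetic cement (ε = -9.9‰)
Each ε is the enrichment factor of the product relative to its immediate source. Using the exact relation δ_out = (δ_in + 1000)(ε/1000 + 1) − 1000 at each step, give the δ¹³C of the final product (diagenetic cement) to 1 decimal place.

step 1: δ = (-7.90 + 1000)·(10.5/1000 + 1) − 1000 = 2.52‰
step 2: δ = (2.52 + 1000)·(12.7/1000 + 1) − 1000 = 15.25‰
step 3: δ = (15.25 + 1000)·(9.2/1000 + 1) − 1000 = 24.59‰
step 4: δ = (24.59 + 1000)·(-9.9/1000 + 1) − 1000 = 14.45‰

14.4‰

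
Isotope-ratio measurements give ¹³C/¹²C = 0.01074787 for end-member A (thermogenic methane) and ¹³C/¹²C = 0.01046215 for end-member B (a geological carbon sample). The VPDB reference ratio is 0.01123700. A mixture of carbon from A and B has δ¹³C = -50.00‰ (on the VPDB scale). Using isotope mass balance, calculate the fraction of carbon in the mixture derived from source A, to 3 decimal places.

0.745

δ_A = (0.01074787/0.01123700 − 1)×1000 = (0.956471 − 1)×1000 = -43.529‰
δ_B = (0.01046215/0.01123700 − 1)×1000 = (0.931045 − 1)×1000 = -68.955‰
f_A = (δ_mix − δ_B)/(δ_A − δ_B) = (-50.00 − (-68.955))/(-43.529 − (-68.955))
f_A = 18.955 / 25.427 = 0.7455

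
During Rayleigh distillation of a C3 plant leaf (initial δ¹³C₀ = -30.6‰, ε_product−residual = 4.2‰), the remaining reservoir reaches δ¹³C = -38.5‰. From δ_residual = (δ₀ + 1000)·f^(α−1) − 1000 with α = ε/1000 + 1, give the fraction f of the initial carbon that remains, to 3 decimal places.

0.143

α − 1 = ε/1000 = 0.0042
(δ_res + 1000)/(δ₀ + 1000) = (-38.5 + 1000)/(-30.6 + 1000) = 961.5/969.4 = 0.991851
f = 0.991851^(1/0.0042) = exp(ln(0.991851)/0.0042) = exp(-0.00818/0.0042)
f = exp(-1.9483) = 0.1425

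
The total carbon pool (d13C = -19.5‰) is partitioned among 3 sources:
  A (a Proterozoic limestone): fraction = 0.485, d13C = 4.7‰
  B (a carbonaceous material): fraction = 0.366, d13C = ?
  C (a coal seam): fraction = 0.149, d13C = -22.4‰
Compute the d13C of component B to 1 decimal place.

Isotope mass balance: δ_bulk = Σ fᵢ·δᵢ.
-19.5 = 0.485×(4.7) + 0.366×δ_B + 0.149×(-22.4)
0.366·δ_B = -19.5 − (-1.058) = -18.442
δ_B = -18.442 / 0.366 = -50.39‰

-50.4‰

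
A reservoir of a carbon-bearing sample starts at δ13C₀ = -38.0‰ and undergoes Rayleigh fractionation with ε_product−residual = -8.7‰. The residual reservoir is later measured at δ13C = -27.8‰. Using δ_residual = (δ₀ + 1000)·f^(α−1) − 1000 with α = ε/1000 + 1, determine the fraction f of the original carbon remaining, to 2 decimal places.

0.30

α − 1 = ε/1000 = -0.0087
(δ_res + 1000)/(δ₀ + 1000) = (-27.8 + 1000)/(-38.0 + 1000) = 972.2/962.0 = 1.010603
f = 1.010603^(1/-0.0087) = exp(ln(1.010603)/-0.0087) = exp(0.01055/-0.0087)
f = exp(-1.2123) = 0.2975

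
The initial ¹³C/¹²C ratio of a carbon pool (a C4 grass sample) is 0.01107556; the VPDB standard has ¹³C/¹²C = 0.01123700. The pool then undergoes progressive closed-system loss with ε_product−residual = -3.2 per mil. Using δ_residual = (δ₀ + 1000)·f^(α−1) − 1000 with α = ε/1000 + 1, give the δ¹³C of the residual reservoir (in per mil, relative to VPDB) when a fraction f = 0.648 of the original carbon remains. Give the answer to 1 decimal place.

δ₀ = (0.01107556/0.01123700 − 1)×1000 = (0.985633 − 1)×1000 = -14.367 per mil
α − 1 = ε/1000 = -0.0032
f^(α−1) = 0.648^(-0.0032) = 1.001389
δ_res = (-14.367 + 1000) × 1.001389 − 1000 = 987.003 − 1000 = -13.00 per mil

-13.0 per mil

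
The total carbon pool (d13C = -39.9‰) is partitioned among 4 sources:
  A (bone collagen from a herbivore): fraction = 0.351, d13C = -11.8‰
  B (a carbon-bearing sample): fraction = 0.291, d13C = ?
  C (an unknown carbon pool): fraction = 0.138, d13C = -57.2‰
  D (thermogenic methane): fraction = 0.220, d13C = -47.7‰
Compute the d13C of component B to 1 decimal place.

Isotope mass balance: δ_bulk = Σ fᵢ·δᵢ.
-39.9 = 0.351×(-11.8) + 0.291×δ_B + 0.138×(-57.2) + 0.220×(-47.7)
0.291·δ_B = -39.9 − (-22.529) = -17.371
δ_B = -17.371 / 0.291 = -59.69‰

-59.7‰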